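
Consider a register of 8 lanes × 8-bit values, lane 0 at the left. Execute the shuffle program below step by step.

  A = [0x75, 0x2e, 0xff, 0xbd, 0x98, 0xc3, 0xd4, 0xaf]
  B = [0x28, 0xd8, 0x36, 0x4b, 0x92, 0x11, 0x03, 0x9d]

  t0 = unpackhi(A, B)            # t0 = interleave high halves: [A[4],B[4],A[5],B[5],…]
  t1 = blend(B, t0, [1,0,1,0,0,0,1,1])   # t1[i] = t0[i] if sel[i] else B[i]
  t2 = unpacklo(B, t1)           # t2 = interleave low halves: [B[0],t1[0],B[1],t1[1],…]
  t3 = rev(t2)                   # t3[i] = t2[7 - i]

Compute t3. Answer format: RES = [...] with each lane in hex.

  t0: 98 92 c3 11 d4 03 af 9d
  t1: 98 d8 c3 4b 92 11 af 9d
  t2: 28 98 d8 d8 36 c3 4b 4b
  t3: 4b 4b c3 36 d8 d8 98 28

RES = [ 0x4b  0x4b  0xc3  0x36  0xd8  0xd8  0x98  0x28 ]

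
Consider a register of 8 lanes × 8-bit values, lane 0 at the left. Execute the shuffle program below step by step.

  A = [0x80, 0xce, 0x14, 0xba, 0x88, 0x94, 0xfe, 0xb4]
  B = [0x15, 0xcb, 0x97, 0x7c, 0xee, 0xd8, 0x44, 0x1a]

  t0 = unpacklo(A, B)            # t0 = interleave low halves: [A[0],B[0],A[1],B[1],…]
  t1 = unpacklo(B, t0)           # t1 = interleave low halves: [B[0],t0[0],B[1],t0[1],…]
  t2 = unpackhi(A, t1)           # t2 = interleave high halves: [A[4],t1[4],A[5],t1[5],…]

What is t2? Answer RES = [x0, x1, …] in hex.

t0 = [0x80, 0x15, 0xce, 0xcb, 0x14, 0x97, 0xba, 0x7c]
t1 = [0x15, 0x80, 0xcb, 0x15, 0x97, 0xce, 0x7c, 0xcb]
t2 = [0x88, 0x97, 0x94, 0xce, 0xfe, 0x7c, 0xb4, 0xcb]

RES = [ 0x88  0x97  0x94  0xce  0xfe  0x7c  0xb4  0xcb ]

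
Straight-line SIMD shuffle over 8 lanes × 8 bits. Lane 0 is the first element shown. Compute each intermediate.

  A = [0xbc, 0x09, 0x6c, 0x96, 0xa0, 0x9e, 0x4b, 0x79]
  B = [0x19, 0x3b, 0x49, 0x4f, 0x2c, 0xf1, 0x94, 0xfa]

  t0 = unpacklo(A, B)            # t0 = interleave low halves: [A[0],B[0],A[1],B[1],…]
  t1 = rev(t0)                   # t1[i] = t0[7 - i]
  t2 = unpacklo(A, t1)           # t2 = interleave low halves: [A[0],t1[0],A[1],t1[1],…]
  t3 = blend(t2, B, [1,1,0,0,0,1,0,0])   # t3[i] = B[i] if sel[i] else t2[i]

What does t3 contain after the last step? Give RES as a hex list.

RES = [0x19, 0x3b, 0x09, 0x96, 0x6c, 0xf1, 0x96, 0x6c]

→ t0 |bc|19|09|3b|6c|49|96|4f|
→ t1 |4f|96|49|6c|3b|09|19|bc|
→ t2 |bc|4f|09|96|6c|49|96|6c|
→ t3 |19|3b|09|96|6c|f1|96|6c|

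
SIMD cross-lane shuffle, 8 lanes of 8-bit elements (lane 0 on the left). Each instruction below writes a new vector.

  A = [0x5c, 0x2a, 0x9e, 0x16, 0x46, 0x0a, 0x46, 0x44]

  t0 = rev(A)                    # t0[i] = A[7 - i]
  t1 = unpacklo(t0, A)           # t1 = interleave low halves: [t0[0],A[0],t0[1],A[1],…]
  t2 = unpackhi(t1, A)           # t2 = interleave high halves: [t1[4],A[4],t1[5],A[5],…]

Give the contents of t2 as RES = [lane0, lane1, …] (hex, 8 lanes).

t0 = [0x44, 0x46, 0x0a, 0x46, 0x16, 0x9e, 0x2a, 0x5c]
t1 = [0x44, 0x5c, 0x46, 0x2a, 0x0a, 0x9e, 0x46, 0x16]
t2 = [0x0a, 0x46, 0x9e, 0x0a, 0x46, 0x46, 0x16, 0x44]

RES = [ 0x0a  0x46  0x9e  0x0a  0x46  0x46  0x16  0x44 ]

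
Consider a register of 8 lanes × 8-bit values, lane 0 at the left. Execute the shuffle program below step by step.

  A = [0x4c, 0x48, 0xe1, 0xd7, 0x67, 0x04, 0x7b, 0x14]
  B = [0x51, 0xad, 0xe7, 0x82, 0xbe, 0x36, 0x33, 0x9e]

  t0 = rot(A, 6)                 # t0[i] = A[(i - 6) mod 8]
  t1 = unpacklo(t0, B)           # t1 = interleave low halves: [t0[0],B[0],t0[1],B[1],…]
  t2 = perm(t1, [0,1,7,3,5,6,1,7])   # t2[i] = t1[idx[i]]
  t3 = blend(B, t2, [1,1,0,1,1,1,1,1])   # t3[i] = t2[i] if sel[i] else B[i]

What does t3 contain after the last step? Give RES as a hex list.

→ t0 |e1|d7|67|04|7b|14|4c|48|
→ t1 |e1|51|d7|ad|67|e7|04|82|
→ t2 |e1|51|82|ad|e7|04|51|82|
→ t3 |e1|51|e7|ad|e7|04|51|82|

RES = [ 0xe1  0x51  0xe7  0xad  0xe7  0x04  0x51  0x82 ]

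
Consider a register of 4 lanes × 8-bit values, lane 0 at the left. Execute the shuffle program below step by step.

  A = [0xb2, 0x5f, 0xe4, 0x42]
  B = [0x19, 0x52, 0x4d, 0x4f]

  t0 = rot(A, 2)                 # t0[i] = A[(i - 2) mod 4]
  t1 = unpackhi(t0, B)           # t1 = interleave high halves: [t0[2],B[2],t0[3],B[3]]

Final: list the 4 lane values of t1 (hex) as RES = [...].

  t0: e4 42 b2 5f
  t1: b2 4d 5f 4f

RES = [ 0xb2  0x4d  0x5f  0x4f ]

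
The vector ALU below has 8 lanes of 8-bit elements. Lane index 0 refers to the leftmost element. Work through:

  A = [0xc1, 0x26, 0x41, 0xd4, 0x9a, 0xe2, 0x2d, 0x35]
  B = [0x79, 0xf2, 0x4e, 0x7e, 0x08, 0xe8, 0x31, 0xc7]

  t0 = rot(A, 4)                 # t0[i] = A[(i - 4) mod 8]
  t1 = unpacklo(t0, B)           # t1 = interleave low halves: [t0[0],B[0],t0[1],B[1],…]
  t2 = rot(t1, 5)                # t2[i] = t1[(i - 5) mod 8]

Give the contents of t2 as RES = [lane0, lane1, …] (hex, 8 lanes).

  t0: 9a e2 2d 35 c1 26 41 d4
  t1: 9a 79 e2 f2 2d 4e 35 7e
  t2: f2 2d 4e 35 7e 9a 79 e2

RES = [0xf2, 0x2d, 0x4e, 0x35, 0x7e, 0x9a, 0x79, 0xe2]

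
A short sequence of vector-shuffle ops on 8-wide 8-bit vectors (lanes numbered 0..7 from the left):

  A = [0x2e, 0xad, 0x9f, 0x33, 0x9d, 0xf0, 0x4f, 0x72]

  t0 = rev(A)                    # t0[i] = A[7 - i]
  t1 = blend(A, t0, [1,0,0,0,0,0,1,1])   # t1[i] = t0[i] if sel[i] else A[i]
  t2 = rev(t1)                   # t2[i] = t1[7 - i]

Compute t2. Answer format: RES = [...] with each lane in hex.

RES = [ 0x2e  0xad  0xf0  0x9d  0x33  0x9f  0xad  0x72 ]

t0 = [0x72, 0x4f, 0xf0, 0x9d, 0x33, 0x9f, 0xad, 0x2e]
t1 = [0x72, 0xad, 0x9f, 0x33, 0x9d, 0xf0, 0xad, 0x2e]
t2 = [0x2e, 0xad, 0xf0, 0x9d, 0x33, 0x9f, 0xad, 0x72]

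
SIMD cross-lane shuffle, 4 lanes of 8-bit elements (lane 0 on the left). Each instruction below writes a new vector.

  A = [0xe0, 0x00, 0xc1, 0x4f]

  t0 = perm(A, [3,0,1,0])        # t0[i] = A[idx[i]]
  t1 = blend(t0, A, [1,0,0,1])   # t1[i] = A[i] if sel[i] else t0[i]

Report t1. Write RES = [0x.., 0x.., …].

RES = [0xe0, 0xe0, 0x00, 0x4f]

→ t0 |4f|e0|00|e0|
→ t1 |e0|e0|00|4f|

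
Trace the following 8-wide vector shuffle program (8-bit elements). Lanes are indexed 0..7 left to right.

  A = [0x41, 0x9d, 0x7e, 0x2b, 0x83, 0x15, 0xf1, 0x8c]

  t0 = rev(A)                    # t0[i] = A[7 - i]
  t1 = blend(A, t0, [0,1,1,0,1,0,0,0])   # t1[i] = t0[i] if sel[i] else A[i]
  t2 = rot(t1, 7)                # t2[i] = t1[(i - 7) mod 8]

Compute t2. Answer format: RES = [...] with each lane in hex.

  t0: 8c f1 15 83 2b 7e 9d 41
  t1: 41 f1 15 2b 2b 15 f1 8c
  t2: f1 15 2b 2b 15 f1 8c 41

RES = [ 0xf1  0x15  0x2b  0x2b  0x15  0xf1  0x8c  0x41 ]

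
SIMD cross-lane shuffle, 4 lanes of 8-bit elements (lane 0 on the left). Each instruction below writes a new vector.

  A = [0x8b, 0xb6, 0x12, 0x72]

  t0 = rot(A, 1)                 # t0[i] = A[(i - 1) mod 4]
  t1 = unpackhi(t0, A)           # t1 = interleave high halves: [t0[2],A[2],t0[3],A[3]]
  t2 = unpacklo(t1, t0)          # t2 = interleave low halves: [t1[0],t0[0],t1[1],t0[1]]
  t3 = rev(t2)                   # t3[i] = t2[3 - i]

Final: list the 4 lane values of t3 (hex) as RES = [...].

RES = [ 0x8b  0x12  0x72  0xb6 ]

→ t0 |72|8b|b6|12|
→ t1 |b6|12|12|72|
→ t2 |b6|72|12|8b|
→ t3 |8b|12|72|b6|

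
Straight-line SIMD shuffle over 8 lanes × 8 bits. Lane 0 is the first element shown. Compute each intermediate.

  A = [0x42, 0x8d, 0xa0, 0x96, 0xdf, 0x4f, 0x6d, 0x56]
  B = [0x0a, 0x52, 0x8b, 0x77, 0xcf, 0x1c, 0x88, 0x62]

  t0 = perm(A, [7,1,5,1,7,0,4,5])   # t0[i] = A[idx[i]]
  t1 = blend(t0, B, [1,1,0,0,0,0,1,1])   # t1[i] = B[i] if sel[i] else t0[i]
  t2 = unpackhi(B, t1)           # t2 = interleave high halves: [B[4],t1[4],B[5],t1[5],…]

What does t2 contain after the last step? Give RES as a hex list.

  t0: 56 8d 4f 8d 56 42 df 4f
  t1: 0a 52 4f 8d 56 42 88 62
  t2: cf 56 1c 42 88 88 62 62

RES = [ 0xcf  0x56  0x1c  0x42  0x88  0x88  0x62  0x62 ]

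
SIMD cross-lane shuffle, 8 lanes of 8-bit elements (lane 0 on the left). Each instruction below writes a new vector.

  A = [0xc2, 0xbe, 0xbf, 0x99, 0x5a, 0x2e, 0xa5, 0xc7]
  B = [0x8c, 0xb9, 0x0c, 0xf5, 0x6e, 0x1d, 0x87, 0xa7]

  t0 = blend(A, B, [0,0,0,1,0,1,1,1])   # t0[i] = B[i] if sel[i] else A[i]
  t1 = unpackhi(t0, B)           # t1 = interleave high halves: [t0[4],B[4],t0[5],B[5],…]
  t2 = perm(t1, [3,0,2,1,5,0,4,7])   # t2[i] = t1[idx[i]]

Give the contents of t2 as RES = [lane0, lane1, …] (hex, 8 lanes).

t0 = [0xc2, 0xbe, 0xbf, 0xf5, 0x5a, 0x1d, 0x87, 0xa7]
t1 = [0x5a, 0x6e, 0x1d, 0x1d, 0x87, 0x87, 0xa7, 0xa7]
t2 = [0x1d, 0x5a, 0x1d, 0x6e, 0x87, 0x5a, 0x87, 0xa7]

RES = [0x1d, 0x5a, 0x1d, 0x6e, 0x87, 0x5a, 0x87, 0xa7]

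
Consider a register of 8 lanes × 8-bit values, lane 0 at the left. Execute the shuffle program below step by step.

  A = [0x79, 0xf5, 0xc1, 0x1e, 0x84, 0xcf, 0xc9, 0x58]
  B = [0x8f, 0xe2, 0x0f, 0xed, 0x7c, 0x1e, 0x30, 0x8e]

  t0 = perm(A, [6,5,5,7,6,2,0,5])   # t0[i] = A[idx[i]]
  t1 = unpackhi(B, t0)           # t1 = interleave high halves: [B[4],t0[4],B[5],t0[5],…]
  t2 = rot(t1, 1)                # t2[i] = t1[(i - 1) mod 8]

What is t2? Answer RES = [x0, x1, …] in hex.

t0 = [0xc9, 0xcf, 0xcf, 0x58, 0xc9, 0xc1, 0x79, 0xcf]
t1 = [0x7c, 0xc9, 0x1e, 0xc1, 0x30, 0x79, 0x8e, 0xcf]
t2 = [0xcf, 0x7c, 0xc9, 0x1e, 0xc1, 0x30, 0x79, 0x8e]

RES = [ 0xcf  0x7c  0xc9  0x1e  0xc1  0x30  0x79  0x8e ]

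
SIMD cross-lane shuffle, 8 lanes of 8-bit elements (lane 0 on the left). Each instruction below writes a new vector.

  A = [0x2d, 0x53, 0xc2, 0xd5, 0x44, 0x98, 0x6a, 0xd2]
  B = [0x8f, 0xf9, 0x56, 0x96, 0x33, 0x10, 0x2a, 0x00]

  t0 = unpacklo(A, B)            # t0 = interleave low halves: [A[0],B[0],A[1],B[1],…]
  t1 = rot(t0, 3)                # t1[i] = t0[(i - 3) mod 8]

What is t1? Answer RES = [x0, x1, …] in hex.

→ t0 |2d|8f|53|f9|c2|56|d5|96|
→ t1 |56|d5|96|2d|8f|53|f9|c2|

RES = [ 0x56  0xd5  0x96  0x2d  0x8f  0x53  0xf9  0xc2 ]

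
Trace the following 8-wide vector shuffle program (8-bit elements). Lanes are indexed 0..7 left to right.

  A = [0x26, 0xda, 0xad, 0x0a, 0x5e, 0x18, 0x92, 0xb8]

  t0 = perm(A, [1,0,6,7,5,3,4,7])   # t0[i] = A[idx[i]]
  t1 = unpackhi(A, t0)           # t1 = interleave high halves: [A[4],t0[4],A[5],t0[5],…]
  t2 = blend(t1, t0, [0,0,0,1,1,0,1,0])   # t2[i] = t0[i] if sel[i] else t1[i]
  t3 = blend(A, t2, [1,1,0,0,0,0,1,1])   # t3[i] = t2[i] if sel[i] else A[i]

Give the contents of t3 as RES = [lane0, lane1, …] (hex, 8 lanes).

t0 = [0xda, 0x26, 0x92, 0xb8, 0x18, 0x0a, 0x5e, 0xb8]
t1 = [0x5e, 0x18, 0x18, 0x0a, 0x92, 0x5e, 0xb8, 0xb8]
t2 = [0x5e, 0x18, 0x18, 0xb8, 0x18, 0x5e, 0x5e, 0xb8]
t3 = [0x5e, 0x18, 0xad, 0x0a, 0x5e, 0x18, 0x5e, 0xb8]

RES = [0x5e, 0x18, 0xad, 0x0a, 0x5e, 0x18, 0x5e, 0xb8]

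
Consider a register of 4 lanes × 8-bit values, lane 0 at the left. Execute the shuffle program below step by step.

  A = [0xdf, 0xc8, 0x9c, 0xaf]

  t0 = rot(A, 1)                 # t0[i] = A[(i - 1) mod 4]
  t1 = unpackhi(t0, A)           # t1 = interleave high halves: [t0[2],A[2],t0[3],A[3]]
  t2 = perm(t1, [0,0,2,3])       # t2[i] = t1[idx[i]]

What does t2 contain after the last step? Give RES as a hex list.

RES = [0xc8, 0xc8, 0x9c, 0xaf]

  t0: af df c8 9c
  t1: c8 9c 9c af
  t2: c8 c8 9c af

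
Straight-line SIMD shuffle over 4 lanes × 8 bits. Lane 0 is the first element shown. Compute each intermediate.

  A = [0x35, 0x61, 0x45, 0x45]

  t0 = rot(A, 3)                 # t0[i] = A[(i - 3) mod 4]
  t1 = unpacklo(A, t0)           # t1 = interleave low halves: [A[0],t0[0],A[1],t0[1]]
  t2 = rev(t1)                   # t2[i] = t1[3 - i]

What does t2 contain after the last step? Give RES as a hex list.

RES = [ 0x45  0x61  0x61  0x35 ]

→ t0 |61|45|45|35|
→ t1 |35|61|61|45|
→ t2 |45|61|61|35|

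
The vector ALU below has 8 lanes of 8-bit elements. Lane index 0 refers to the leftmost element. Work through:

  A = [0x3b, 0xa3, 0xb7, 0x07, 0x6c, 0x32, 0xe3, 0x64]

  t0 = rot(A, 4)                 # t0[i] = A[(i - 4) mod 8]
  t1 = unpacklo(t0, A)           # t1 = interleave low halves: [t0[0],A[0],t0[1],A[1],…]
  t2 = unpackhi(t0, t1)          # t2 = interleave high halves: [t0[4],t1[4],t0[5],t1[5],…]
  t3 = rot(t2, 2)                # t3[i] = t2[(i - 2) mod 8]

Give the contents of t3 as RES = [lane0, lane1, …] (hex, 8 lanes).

RES = [0x07, 0x07, 0x3b, 0xe3, 0xa3, 0xb7, 0xb7, 0x64]

t0 = [0x6c, 0x32, 0xe3, 0x64, 0x3b, 0xa3, 0xb7, 0x07]
t1 = [0x6c, 0x3b, 0x32, 0xa3, 0xe3, 0xb7, 0x64, 0x07]
t2 = [0x3b, 0xe3, 0xa3, 0xb7, 0xb7, 0x64, 0x07, 0x07]
t3 = [0x07, 0x07, 0x3b, 0xe3, 0xa3, 0xb7, 0xb7, 0x64]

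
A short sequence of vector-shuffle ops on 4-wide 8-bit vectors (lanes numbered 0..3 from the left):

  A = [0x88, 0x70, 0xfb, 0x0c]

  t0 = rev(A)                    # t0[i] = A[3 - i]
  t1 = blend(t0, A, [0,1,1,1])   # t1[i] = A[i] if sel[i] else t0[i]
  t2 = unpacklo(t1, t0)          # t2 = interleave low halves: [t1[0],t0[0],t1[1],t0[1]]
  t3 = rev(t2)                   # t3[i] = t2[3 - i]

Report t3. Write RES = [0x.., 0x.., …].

RES = [ 0xfb  0x70  0x0c  0x0c ]

  t0: 0c fb 70 88
  t1: 0c 70 fb 0c
  t2: 0c 0c 70 fb
  t3: fb 70 0c 0c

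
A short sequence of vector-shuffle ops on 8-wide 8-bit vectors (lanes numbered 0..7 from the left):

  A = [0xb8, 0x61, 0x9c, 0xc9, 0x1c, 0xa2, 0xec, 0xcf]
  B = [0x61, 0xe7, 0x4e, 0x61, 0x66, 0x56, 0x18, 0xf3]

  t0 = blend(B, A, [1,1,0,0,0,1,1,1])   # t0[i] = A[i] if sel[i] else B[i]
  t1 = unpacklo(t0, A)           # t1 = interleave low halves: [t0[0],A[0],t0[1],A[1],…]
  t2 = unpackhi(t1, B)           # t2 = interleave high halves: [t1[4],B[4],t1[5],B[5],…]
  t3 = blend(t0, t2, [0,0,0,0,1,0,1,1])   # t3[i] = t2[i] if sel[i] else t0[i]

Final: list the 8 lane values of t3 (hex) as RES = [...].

RES = [0xb8, 0x61, 0x4e, 0x61, 0x61, 0xa2, 0xc9, 0xf3]

  t0: b8 61 4e 61 66 a2 ec cf
  t1: b8 b8 61 61 4e 9c 61 c9
  t2: 4e 66 9c 56 61 18 c9 f3
  t3: b8 61 4e 61 61 a2 c9 f3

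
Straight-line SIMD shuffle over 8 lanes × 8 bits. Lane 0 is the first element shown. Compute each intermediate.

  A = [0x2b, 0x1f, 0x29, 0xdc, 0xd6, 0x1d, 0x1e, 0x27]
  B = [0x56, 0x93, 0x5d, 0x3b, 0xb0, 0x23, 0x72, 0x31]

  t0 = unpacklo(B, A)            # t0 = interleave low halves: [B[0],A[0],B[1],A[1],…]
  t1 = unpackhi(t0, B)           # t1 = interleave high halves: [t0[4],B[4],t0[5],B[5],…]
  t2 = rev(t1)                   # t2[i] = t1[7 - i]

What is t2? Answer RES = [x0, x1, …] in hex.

  t0: 56 2b 93 1f 5d 29 3b dc
  t1: 5d b0 29 23 3b 72 dc 31
  t2: 31 dc 72 3b 23 29 b0 5d

RES = [ 0x31  0xdc  0x72  0x3b  0x23  0x29  0xb0  0x5d ]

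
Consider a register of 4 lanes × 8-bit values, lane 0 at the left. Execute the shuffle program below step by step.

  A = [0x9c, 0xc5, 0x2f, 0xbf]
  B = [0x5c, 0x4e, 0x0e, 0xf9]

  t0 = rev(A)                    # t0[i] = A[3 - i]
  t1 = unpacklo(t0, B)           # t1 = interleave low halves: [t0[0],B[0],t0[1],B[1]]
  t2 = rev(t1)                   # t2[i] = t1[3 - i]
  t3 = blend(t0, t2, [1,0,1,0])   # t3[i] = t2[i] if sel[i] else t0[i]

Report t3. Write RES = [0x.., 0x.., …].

RES = [0x4e, 0x2f, 0x5c, 0x9c]

→ t0 |bf|2f|c5|9c|
→ t1 |bf|5c|2f|4e|
→ t2 |4e|2f|5c|bf|
→ t3 |4e|2f|5c|9c|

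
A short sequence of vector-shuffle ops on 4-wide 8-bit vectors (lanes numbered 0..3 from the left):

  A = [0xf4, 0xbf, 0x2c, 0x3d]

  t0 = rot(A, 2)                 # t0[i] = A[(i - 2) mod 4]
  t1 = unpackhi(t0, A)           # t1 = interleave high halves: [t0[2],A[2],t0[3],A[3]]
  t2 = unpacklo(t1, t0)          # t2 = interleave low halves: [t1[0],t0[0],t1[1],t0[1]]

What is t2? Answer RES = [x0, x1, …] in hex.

RES = [ 0xf4  0x2c  0x2c  0x3d ]

t0 = [0x2c, 0x3d, 0xf4, 0xbf]
t1 = [0xf4, 0x2c, 0xbf, 0x3d]
t2 = [0xf4, 0x2c, 0x2c, 0x3d]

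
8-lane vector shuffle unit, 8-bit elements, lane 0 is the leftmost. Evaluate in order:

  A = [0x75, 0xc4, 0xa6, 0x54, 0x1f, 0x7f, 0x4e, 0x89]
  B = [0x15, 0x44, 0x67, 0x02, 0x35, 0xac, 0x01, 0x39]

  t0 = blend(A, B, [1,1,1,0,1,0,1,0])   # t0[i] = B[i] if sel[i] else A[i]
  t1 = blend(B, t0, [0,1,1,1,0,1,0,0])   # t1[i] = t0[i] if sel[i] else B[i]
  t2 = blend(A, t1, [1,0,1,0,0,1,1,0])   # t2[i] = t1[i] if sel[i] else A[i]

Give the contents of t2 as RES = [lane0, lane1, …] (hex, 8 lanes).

RES = [ 0x15  0xc4  0x67  0x54  0x1f  0x7f  0x01  0x89 ]

→ t0 |15|44|67|54|35|7f|01|89|
→ t1 |15|44|67|54|35|7f|01|39|
→ t2 |15|c4|67|54|1f|7f|01|89|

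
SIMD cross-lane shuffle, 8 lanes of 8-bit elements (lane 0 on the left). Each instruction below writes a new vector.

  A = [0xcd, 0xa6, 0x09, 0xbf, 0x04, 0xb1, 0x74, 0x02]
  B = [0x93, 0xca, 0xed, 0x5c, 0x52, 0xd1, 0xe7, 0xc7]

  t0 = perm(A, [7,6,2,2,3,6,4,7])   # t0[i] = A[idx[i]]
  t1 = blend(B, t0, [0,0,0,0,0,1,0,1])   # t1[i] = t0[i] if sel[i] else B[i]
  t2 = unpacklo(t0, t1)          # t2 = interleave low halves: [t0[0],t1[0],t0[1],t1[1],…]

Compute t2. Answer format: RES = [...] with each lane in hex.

RES = [ 0x02  0x93  0x74  0xca  0x09  0xed  0x09  0x5c ]

t0 = [0x02, 0x74, 0x09, 0x09, 0xbf, 0x74, 0x04, 0x02]
t1 = [0x93, 0xca, 0xed, 0x5c, 0x52, 0x74, 0xe7, 0x02]
t2 = [0x02, 0x93, 0x74, 0xca, 0x09, 0xed, 0x09, 0x5c]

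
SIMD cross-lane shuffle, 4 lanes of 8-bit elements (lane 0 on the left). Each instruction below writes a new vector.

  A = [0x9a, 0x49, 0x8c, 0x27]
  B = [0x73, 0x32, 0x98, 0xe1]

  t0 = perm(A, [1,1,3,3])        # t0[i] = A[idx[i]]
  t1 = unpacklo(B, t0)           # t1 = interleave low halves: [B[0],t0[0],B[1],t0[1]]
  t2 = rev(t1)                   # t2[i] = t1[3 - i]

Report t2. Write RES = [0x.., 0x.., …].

t0 = [0x49, 0x49, 0x27, 0x27]
t1 = [0x73, 0x49, 0x32, 0x49]
t2 = [0x49, 0x32, 0x49, 0x73]

RES = [0x49, 0x32, 0x49, 0x73]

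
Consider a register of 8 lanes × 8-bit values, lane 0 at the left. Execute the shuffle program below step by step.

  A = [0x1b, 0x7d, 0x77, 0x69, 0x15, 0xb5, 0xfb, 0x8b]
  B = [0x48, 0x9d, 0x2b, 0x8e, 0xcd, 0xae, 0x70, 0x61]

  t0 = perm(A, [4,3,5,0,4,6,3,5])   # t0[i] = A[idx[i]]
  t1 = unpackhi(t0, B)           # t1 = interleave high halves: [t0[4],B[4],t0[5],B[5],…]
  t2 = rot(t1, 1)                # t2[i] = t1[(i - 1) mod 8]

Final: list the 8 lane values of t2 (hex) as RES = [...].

t0 = [0x15, 0x69, 0xb5, 0x1b, 0x15, 0xfb, 0x69, 0xb5]
t1 = [0x15, 0xcd, 0xfb, 0xae, 0x69, 0x70, 0xb5, 0x61]
t2 = [0x61, 0x15, 0xcd, 0xfb, 0xae, 0x69, 0x70, 0xb5]

RES = [0x61, 0x15, 0xcd, 0xfb, 0xae, 0x69, 0x70, 0xb5]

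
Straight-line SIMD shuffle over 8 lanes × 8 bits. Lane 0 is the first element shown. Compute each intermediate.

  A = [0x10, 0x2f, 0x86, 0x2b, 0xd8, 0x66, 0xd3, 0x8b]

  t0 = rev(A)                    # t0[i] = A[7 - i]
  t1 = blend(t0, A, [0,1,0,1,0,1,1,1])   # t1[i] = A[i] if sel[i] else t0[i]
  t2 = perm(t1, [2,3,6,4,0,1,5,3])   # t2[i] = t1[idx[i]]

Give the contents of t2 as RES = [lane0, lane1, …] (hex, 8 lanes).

RES = [0x66, 0x2b, 0xd3, 0x2b, 0x8b, 0x2f, 0x66, 0x2b]

  t0: 8b d3 66 d8 2b 86 2f 10
  t1: 8b 2f 66 2b 2b 66 d3 8b
  t2: 66 2b d3 2b 8b 2f 66 2b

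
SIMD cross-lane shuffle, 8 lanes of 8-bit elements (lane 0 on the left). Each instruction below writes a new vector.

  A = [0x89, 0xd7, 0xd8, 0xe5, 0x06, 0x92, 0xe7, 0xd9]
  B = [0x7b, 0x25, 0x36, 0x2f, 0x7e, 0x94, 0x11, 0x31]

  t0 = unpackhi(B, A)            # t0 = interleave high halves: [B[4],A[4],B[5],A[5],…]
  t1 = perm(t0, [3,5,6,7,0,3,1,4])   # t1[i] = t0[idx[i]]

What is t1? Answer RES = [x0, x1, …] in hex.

RES = [0x92, 0xe7, 0x31, 0xd9, 0x7e, 0x92, 0x06, 0x11]

  t0: 7e 06 94 92 11 e7 31 d9
  t1: 92 e7 31 d9 7e 92 06 11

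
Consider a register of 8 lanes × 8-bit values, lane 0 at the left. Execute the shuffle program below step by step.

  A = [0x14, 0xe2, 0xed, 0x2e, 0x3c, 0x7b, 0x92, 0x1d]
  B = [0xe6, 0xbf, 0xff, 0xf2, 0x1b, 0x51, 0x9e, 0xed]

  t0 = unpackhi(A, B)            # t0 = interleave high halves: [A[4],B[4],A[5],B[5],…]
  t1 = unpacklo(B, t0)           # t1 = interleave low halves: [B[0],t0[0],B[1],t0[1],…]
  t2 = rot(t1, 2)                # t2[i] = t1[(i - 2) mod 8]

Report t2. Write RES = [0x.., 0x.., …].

  t0: 3c 1b 7b 51 92 9e 1d ed
  t1: e6 3c bf 1b ff 7b f2 51
  t2: f2 51 e6 3c bf 1b ff 7b

RES = [0xf2, 0x51, 0xe6, 0x3c, 0xbf, 0x1b, 0xff, 0x7b]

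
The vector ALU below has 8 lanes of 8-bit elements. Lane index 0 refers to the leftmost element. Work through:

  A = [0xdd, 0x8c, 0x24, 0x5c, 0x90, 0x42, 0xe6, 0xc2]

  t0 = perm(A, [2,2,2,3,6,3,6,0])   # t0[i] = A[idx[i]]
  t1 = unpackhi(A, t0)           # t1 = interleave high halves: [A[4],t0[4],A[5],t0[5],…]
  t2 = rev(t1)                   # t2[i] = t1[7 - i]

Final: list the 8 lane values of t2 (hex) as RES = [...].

RES = [0xdd, 0xc2, 0xe6, 0xe6, 0x5c, 0x42, 0xe6, 0x90]

→ t0 |24|24|24|5c|e6|5c|e6|dd|
→ t1 |90|e6|42|5c|e6|e6|c2|dd|
→ t2 |dd|c2|e6|e6|5c|42|e6|90|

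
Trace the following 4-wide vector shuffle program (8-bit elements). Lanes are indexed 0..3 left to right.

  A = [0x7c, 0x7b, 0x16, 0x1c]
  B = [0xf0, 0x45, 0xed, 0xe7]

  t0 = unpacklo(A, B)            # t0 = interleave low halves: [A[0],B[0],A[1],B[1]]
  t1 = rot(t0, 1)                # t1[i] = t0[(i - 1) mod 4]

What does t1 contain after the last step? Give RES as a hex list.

RES = [0x45, 0x7c, 0xf0, 0x7b]

→ t0 |7c|f0|7b|45|
→ t1 |45|7c|f0|7b|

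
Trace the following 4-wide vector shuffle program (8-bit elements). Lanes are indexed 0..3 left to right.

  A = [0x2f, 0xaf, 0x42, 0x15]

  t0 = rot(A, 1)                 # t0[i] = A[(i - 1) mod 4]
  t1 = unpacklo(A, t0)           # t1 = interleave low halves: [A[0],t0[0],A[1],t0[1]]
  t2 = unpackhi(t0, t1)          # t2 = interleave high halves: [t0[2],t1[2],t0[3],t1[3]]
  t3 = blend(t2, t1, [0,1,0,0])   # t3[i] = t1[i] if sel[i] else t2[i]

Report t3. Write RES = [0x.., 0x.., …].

RES = [0xaf, 0x15, 0x42, 0x2f]

t0 = [0x15, 0x2f, 0xaf, 0x42]
t1 = [0x2f, 0x15, 0xaf, 0x2f]
t2 = [0xaf, 0xaf, 0x42, 0x2f]
t3 = [0xaf, 0x15, 0x42, 0x2f]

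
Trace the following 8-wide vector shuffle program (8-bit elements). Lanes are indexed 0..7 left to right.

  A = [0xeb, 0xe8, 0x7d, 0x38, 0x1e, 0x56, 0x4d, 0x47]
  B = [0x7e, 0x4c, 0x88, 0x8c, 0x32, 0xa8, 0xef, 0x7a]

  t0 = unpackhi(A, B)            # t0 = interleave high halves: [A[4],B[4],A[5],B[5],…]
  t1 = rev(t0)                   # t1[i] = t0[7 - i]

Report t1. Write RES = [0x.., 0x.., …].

→ t0 |1e|32|56|a8|4d|ef|47|7a|
→ t1 |7a|47|ef|4d|a8|56|32|1e|

RES = [0x7a, 0x47, 0xef, 0x4d, 0xa8, 0x56, 0x32, 0x1e]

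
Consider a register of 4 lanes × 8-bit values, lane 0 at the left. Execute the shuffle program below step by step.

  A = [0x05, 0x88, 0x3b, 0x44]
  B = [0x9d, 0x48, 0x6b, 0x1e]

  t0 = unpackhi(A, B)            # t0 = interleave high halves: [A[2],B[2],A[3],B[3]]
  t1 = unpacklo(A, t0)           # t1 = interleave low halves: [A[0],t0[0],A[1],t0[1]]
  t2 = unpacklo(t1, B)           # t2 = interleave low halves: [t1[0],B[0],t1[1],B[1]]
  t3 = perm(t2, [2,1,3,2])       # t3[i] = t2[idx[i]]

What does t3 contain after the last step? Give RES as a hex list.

→ t0 |3b|6b|44|1e|
→ t1 |05|3b|88|6b|
→ t2 |05|9d|3b|48|
→ t3 |3b|9d|48|3b|

RES = [0x3b, 0x9d, 0x48, 0x3b]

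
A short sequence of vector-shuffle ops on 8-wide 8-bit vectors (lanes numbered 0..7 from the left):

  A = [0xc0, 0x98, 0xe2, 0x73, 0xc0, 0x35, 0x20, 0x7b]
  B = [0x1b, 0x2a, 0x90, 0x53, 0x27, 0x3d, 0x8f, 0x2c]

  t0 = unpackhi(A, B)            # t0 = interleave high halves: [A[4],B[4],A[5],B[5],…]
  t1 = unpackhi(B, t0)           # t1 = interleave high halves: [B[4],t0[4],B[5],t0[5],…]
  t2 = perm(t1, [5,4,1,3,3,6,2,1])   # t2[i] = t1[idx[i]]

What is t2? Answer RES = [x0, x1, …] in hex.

RES = [0x7b, 0x8f, 0x20, 0x8f, 0x8f, 0x2c, 0x3d, 0x20]

→ t0 |c0|27|35|3d|20|8f|7b|2c|
→ t1 |27|20|3d|8f|8f|7b|2c|2c|
→ t2 |7b|8f|20|8f|8f|2c|3d|20|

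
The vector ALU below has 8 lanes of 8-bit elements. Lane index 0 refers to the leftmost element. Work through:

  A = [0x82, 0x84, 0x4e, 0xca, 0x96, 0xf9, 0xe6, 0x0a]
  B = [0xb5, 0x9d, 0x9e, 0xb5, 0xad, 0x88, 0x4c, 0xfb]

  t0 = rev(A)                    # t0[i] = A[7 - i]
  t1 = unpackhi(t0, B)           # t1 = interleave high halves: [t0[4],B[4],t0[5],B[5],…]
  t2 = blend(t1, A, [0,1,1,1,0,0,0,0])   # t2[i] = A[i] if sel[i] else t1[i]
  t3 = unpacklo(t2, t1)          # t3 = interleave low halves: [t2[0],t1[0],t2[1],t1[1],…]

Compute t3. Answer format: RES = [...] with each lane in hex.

t0 = [0x0a, 0xe6, 0xf9, 0x96, 0xca, 0x4e, 0x84, 0x82]
t1 = [0xca, 0xad, 0x4e, 0x88, 0x84, 0x4c, 0x82, 0xfb]
t2 = [0xca, 0x84, 0x4e, 0xca, 0x84, 0x4c, 0x82, 0xfb]
t3 = [0xca, 0xca, 0x84, 0xad, 0x4e, 0x4e, 0xca, 0x88]

RES = [ 0xca  0xca  0x84  0xad  0x4e  0x4e  0xca  0x88 ]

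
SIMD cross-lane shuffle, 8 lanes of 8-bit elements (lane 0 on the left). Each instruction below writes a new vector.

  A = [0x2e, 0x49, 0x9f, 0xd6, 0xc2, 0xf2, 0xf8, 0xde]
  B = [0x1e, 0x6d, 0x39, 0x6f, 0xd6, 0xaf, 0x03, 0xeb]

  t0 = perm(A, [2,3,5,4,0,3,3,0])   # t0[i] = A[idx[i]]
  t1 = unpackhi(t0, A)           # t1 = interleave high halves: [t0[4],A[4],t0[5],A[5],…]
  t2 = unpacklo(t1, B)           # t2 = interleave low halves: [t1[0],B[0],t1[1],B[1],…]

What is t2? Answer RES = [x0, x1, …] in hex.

RES = [0x2e, 0x1e, 0xc2, 0x6d, 0xd6, 0x39, 0xf2, 0x6f]

  t0: 9f d6 f2 c2 2e d6 d6 2e
  t1: 2e c2 d6 f2 d6 f8 2e de
  t2: 2e 1e c2 6d d6 39 f2 6f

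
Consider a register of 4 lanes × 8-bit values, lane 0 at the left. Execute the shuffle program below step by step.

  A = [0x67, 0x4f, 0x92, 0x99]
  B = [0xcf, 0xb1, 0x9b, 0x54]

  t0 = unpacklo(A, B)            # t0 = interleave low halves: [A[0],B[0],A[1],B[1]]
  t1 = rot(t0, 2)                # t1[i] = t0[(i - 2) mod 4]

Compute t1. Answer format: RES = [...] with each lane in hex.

t0 = [0x67, 0xcf, 0x4f, 0xb1]
t1 = [0x4f, 0xb1, 0x67, 0xcf]

RES = [ 0x4f  0xb1  0x67  0xcf ]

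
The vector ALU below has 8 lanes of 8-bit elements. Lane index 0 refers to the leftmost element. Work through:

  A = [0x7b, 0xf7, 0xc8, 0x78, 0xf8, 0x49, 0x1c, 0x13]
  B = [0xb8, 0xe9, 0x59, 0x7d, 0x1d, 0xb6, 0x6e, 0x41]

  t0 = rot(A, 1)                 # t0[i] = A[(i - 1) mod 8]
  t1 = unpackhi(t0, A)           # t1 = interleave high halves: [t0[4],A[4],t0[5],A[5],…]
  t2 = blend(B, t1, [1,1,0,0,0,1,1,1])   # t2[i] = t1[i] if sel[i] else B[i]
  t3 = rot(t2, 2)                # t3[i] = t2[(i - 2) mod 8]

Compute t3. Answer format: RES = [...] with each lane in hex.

RES = [ 0x1c  0x13  0x78  0xf8  0x59  0x7d  0x1d  0x1c ]

  t0: 13 7b f7 c8 78 f8 49 1c
  t1: 78 f8 f8 49 49 1c 1c 13
  t2: 78 f8 59 7d 1d 1c 1c 13
  t3: 1c 13 78 f8 59 7d 1d 1c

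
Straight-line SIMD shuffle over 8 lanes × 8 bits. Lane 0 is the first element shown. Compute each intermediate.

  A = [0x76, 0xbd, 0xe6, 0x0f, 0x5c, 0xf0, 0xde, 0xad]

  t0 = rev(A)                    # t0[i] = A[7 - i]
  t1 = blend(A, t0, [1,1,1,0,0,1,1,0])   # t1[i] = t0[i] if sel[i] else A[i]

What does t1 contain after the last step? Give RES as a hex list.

RES = [ 0xad  0xde  0xf0  0x0f  0x5c  0xe6  0xbd  0xad ]

→ t0 |ad|de|f0|5c|0f|e6|bd|76|
→ t1 |ad|de|f0|0f|5c|e6|bd|ad|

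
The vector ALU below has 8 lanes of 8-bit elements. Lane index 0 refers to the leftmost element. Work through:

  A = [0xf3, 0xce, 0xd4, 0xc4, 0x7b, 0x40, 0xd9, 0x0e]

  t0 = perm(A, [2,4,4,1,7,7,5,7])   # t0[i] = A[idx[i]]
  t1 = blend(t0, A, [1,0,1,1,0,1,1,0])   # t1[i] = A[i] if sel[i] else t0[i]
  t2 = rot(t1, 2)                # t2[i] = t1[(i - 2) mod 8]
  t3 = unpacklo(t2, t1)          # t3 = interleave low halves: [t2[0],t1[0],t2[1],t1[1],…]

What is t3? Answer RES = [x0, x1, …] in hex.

RES = [ 0xd9  0xf3  0x0e  0x7b  0xf3  0xd4  0x7b  0xc4 ]

t0 = [0xd4, 0x7b, 0x7b, 0xce, 0x0e, 0x0e, 0x40, 0x0e]
t1 = [0xf3, 0x7b, 0xd4, 0xc4, 0x0e, 0x40, 0xd9, 0x0e]
t2 = [0xd9, 0x0e, 0xf3, 0x7b, 0xd4, 0xc4, 0x0e, 0x40]
t3 = [0xd9, 0xf3, 0x0e, 0x7b, 0xf3, 0xd4, 0x7b, 0xc4]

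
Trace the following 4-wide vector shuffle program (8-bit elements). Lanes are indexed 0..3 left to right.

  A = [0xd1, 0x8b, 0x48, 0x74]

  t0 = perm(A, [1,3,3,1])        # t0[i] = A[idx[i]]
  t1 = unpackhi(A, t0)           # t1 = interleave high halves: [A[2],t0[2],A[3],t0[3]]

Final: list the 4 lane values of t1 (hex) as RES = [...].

t0 = [0x8b, 0x74, 0x74, 0x8b]
t1 = [0x48, 0x74, 0x74, 0x8b]

RES = [ 0x48  0x74  0x74  0x8b ]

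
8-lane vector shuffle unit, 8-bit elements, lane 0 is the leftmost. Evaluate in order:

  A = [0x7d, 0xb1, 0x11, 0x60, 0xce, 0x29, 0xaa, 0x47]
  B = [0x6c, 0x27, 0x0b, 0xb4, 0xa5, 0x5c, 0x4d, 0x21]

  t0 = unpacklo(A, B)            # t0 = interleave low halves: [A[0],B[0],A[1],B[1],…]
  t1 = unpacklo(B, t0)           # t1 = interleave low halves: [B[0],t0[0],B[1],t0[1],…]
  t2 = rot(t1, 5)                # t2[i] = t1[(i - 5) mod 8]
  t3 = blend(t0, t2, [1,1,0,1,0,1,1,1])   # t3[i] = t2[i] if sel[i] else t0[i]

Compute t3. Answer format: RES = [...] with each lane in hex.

RES = [0x6c, 0x0b, 0xb1, 0xb4, 0x11, 0x6c, 0x7d, 0x27]

  t0: 7d 6c b1 27 11 0b 60 b4
  t1: 6c 7d 27 6c 0b b1 b4 27
  t2: 6c 0b b1 b4 27 6c 7d 27
  t3: 6c 0b b1 b4 11 6c 7d 27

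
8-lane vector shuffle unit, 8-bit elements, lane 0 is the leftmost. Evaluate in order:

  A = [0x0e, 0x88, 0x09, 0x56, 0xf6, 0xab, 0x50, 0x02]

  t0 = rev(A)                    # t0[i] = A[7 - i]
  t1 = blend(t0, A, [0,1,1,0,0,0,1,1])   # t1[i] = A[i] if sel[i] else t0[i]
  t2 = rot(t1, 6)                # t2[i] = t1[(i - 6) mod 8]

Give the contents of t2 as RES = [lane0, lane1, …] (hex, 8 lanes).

t0 = [0x02, 0x50, 0xab, 0xf6, 0x56, 0x09, 0x88, 0x0e]
t1 = [0x02, 0x88, 0x09, 0xf6, 0x56, 0x09, 0x50, 0x02]
t2 = [0x09, 0xf6, 0x56, 0x09, 0x50, 0x02, 0x02, 0x88]

RES = [0x09, 0xf6, 0x56, 0x09, 0x50, 0x02, 0x02, 0x88]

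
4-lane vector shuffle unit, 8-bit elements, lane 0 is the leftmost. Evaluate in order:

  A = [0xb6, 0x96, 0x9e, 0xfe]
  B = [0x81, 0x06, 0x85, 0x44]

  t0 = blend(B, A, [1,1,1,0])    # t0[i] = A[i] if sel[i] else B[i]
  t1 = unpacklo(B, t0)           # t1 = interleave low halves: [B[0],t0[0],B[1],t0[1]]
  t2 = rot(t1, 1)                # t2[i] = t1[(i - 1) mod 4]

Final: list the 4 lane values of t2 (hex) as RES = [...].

RES = [ 0x96  0x81  0xb6  0x06 ]

t0 = [0xb6, 0x96, 0x9e, 0x44]
t1 = [0x81, 0xb6, 0x06, 0x96]
t2 = [0x96, 0x81, 0xb6, 0x06]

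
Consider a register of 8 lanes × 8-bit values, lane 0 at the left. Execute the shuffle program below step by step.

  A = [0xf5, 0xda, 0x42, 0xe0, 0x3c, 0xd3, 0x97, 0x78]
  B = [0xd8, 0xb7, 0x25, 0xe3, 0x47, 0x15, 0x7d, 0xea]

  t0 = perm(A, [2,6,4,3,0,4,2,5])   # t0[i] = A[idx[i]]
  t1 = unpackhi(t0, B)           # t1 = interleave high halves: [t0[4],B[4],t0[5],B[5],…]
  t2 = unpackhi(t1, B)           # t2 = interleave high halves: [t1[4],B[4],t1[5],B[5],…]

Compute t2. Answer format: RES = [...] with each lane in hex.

  t0: 42 97 3c e0 f5 3c 42 d3
  t1: f5 47 3c 15 42 7d d3 ea
  t2: 42 47 7d 15 d3 7d ea ea

RES = [ 0x42  0x47  0x7d  0x15  0xd3  0x7d  0xea  0xea ]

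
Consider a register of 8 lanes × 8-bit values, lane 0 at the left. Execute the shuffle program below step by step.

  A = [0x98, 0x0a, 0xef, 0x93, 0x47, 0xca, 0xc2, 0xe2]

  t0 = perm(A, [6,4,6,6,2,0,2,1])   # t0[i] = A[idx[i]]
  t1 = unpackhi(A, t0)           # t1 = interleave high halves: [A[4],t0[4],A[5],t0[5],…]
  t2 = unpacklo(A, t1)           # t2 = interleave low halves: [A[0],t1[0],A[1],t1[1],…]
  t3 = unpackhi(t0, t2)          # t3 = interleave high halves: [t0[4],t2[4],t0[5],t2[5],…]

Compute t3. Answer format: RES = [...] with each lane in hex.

→ t0 |c2|47|c2|c2|ef|98|ef|0a|
→ t1 |47|ef|ca|98|c2|ef|e2|0a|
→ t2 |98|47|0a|ef|ef|ca|93|98|
→ t3 |ef|ef|98|ca|ef|93|0a|98|

RES = [ 0xef  0xef  0x98  0xca  0xef  0x93  0x0a  0x98 ]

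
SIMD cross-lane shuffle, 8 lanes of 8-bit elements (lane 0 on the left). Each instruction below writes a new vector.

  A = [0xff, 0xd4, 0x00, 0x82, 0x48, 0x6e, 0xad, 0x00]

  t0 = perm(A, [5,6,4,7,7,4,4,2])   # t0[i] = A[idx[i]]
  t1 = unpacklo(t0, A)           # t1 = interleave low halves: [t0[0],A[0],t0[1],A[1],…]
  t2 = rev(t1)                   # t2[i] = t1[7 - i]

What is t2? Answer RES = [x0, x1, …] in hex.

→ t0 |6e|ad|48|00|00|48|48|00|
→ t1 |6e|ff|ad|d4|48|00|00|82|
→ t2 |82|00|00|48|d4|ad|ff|6e|

RES = [0x82, 0x00, 0x00, 0x48, 0xd4, 0xad, 0xff, 0x6e]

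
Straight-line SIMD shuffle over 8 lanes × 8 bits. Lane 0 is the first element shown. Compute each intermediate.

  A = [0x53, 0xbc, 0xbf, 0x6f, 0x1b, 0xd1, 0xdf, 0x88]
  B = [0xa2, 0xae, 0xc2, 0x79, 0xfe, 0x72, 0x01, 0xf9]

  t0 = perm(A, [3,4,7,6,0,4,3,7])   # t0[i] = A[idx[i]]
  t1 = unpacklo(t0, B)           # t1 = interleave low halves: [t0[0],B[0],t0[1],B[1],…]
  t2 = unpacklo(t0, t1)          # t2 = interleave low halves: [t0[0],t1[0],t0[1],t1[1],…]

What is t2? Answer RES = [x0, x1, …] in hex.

RES = [0x6f, 0x6f, 0x1b, 0xa2, 0x88, 0x1b, 0xdf, 0xae]

→ t0 |6f|1b|88|df|53|1b|6f|88|
→ t1 |6f|a2|1b|ae|88|c2|df|79|
→ t2 |6f|6f|1b|a2|88|1b|df|ae|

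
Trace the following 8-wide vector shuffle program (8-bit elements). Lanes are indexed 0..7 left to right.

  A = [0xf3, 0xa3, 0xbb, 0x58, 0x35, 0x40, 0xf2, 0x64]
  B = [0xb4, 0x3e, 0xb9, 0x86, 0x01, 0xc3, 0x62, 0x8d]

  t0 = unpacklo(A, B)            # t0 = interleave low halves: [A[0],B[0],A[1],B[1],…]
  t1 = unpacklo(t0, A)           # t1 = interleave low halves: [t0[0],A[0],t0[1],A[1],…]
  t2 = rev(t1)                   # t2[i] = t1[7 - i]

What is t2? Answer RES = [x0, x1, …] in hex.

t0 = [0xf3, 0xb4, 0xa3, 0x3e, 0xbb, 0xb9, 0x58, 0x86]
t1 = [0xf3, 0xf3, 0xb4, 0xa3, 0xa3, 0xbb, 0x3e, 0x58]
t2 = [0x58, 0x3e, 0xbb, 0xa3, 0xa3, 0xb4, 0xf3, 0xf3]

RES = [ 0x58  0x3e  0xbb  0xa3  0xa3  0xb4  0xf3  0xf3 ]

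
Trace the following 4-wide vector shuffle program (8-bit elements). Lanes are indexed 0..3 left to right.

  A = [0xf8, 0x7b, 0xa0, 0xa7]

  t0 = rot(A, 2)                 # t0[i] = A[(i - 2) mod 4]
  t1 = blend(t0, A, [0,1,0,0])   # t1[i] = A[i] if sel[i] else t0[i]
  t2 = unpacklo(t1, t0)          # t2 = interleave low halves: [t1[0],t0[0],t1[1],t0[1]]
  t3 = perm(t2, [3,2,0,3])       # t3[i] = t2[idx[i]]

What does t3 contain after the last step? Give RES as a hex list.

RES = [ 0xa7  0x7b  0xa0  0xa7 ]

t0 = [0xa0, 0xa7, 0xf8, 0x7b]
t1 = [0xa0, 0x7b, 0xf8, 0x7b]
t2 = [0xa0, 0xa0, 0x7b, 0xa7]
t3 = [0xa7, 0x7b, 0xa0, 0xa7]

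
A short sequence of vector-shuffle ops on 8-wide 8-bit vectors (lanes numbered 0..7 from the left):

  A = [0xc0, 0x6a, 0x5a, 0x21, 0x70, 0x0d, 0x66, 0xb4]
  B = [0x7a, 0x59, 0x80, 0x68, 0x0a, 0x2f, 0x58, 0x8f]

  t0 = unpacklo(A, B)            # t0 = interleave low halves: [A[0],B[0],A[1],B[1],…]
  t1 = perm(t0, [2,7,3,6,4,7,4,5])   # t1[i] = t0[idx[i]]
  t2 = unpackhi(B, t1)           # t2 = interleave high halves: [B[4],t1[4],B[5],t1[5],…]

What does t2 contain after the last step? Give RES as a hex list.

RES = [0x0a, 0x5a, 0x2f, 0x68, 0x58, 0x5a, 0x8f, 0x80]

→ t0 |c0|7a|6a|59|5a|80|21|68|
→ t1 |6a|68|59|21|5a|68|5a|80|
→ t2 |0a|5a|2f|68|58|5a|8f|80|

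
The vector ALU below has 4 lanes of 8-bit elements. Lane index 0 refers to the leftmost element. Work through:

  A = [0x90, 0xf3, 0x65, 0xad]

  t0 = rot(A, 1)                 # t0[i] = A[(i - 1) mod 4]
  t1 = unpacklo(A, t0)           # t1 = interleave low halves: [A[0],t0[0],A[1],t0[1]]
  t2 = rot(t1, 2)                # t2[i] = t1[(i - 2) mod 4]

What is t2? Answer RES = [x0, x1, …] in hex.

RES = [ 0xf3  0x90  0x90  0xad ]

→ t0 |ad|90|f3|65|
→ t1 |90|ad|f3|90|
→ t2 |f3|90|90|ad|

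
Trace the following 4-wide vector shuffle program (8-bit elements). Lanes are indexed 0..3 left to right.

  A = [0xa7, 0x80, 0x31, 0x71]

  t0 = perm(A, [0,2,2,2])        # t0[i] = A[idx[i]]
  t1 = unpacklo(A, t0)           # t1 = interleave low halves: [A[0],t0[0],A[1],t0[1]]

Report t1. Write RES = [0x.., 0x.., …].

t0 = [0xa7, 0x31, 0x31, 0x31]
t1 = [0xa7, 0xa7, 0x80, 0x31]

RES = [0xa7, 0xa7, 0x80, 0x31]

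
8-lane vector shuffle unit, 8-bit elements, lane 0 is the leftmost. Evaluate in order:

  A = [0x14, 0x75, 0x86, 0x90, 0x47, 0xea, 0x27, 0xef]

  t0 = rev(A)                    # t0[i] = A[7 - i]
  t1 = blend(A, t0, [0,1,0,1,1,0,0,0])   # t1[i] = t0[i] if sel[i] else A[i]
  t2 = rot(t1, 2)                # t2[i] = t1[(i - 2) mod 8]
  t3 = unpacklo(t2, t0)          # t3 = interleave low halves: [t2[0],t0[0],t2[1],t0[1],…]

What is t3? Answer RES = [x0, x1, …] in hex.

→ t0 |ef|27|ea|47|90|86|75|14|
→ t1 |14|27|86|47|90|ea|27|ef|
→ t2 |27|ef|14|27|86|47|90|ea|
→ t3 |27|ef|ef|27|14|ea|27|47|

RES = [ 0x27  0xef  0xef  0x27  0x14  0xea  0x27  0x47 ]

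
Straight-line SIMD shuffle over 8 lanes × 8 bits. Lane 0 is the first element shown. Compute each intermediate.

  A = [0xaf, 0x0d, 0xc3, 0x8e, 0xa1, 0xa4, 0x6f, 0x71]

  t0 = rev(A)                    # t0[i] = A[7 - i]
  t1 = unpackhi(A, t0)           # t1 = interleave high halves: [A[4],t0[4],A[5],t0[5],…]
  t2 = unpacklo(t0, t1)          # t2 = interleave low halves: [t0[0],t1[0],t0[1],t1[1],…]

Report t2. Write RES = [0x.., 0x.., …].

RES = [ 0x71  0xa1  0x6f  0x8e  0xa4  0xa4  0xa1  0xc3 ]

→ t0 |71|6f|a4|a1|8e|c3|0d|af|
→ t1 |a1|8e|a4|c3|6f|0d|71|af|
→ t2 |71|a1|6f|8e|a4|a4|a1|c3|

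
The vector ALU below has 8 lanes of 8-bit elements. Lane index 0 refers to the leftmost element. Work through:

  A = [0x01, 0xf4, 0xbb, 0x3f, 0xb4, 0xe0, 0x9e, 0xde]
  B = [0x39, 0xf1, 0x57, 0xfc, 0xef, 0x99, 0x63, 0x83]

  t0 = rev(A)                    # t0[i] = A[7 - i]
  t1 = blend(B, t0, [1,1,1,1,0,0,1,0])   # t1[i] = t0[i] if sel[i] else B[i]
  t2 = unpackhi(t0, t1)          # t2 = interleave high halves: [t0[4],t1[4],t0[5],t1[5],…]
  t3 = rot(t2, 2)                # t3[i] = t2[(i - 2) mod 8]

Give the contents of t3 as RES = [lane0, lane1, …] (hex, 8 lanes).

  t0: de 9e e0 b4 3f bb f4 01
  t1: de 9e e0 b4 ef 99 f4 83
  t2: 3f ef bb 99 f4 f4 01 83
  t3: 01 83 3f ef bb 99 f4 f4

RES = [0x01, 0x83, 0x3f, 0xef, 0xbb, 0x99, 0xf4, 0xf4]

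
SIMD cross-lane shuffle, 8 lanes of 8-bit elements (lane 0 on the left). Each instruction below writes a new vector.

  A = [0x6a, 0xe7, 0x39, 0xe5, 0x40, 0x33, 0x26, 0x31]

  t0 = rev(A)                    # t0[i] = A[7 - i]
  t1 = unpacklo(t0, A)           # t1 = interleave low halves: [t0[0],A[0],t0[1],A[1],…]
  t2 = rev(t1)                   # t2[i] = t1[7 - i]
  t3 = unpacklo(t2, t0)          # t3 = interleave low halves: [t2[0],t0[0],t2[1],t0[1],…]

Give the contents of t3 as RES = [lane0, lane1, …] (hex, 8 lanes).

RES = [0xe5, 0x31, 0x40, 0x26, 0x39, 0x33, 0x33, 0x40]

  t0: 31 26 33 40 e5 39 e7 6a
  t1: 31 6a 26 e7 33 39 40 e5
  t2: e5 40 39 33 e7 26 6a 31
  t3: e5 31 40 26 39 33 33 40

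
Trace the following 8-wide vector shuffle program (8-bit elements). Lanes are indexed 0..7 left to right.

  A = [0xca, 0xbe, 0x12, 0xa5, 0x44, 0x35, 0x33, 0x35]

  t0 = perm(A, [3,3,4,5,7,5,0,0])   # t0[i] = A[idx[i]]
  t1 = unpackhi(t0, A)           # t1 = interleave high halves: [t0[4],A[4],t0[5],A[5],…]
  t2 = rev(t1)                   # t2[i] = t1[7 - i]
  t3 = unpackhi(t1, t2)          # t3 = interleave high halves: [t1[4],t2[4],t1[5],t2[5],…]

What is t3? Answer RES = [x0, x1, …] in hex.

  t0: a5 a5 44 35 35 35 ca ca
  t1: 35 44 35 35 ca 33 ca 35
  t2: 35 ca 33 ca 35 35 44 35
  t3: ca 35 33 35 ca 44 35 35

RES = [ 0xca  0x35  0x33  0x35  0xca  0x44  0x35  0x35 ]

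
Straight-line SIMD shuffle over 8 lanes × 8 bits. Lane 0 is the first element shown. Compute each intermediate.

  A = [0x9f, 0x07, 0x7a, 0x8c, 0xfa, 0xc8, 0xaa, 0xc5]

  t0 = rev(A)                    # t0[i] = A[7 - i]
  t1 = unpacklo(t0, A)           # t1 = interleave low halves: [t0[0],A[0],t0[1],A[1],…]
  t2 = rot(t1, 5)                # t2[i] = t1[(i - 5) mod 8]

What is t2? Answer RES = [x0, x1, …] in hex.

RES = [ 0x07  0xc8  0x7a  0xfa  0x8c  0xc5  0x9f  0xaa ]

t0 = [0xc5, 0xaa, 0xc8, 0xfa, 0x8c, 0x7a, 0x07, 0x9f]
t1 = [0xc5, 0x9f, 0xaa, 0x07, 0xc8, 0x7a, 0xfa, 0x8c]
t2 = [0x07, 0xc8, 0x7a, 0xfa, 0x8c, 0xc5, 0x9f, 0xaa]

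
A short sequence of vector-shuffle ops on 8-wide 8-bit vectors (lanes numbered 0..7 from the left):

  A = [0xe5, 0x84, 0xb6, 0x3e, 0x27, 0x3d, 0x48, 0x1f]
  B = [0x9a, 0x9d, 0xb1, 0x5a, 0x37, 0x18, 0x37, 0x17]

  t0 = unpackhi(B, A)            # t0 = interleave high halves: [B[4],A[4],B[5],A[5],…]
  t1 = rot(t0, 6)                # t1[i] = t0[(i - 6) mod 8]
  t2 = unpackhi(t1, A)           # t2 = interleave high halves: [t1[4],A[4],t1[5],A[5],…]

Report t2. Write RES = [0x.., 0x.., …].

→ t0 |37|27|18|3d|37|48|17|1f|
→ t1 |18|3d|37|48|17|1f|37|27|
→ t2 |17|27|1f|3d|37|48|27|1f|

RES = [0x17, 0x27, 0x1f, 0x3d, 0x37, 0x48, 0x27, 0x1f]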